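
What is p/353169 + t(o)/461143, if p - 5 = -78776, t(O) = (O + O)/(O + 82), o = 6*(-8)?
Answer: -205845590471/922881335613 ≈ -0.22305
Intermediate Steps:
o = -48
t(O) = 2*O/(82 + O) (t(O) = (2*O)/(82 + O) = 2*O/(82 + O))
p = -78771 (p = 5 - 78776 = -78771)
p/353169 + t(o)/461143 = -78771/353169 + (2*(-48)/(82 - 48))/461143 = -78771*1/353169 + (2*(-48)/34)*(1/461143) = -26257/117723 + (2*(-48)*(1/34))*(1/461143) = -26257/117723 - 48/17*1/461143 = -26257/117723 - 48/7839431 = -205845590471/922881335613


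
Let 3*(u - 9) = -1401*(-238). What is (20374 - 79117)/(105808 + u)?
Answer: -6527/24107 ≈ -0.27075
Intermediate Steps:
u = 111155 (u = 9 + (-1401*(-238))/3 = 9 + (⅓)*333438 = 9 + 111146 = 111155)
(20374 - 79117)/(105808 + u) = (20374 - 79117)/(105808 + 111155) = -58743/216963 = -58743*1/216963 = -6527/24107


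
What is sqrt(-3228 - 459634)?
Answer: I*sqrt(462862) ≈ 680.34*I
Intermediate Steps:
sqrt(-3228 - 459634) = sqrt(-462862) = I*sqrt(462862)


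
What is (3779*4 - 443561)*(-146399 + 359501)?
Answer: -91302486390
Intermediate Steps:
(3779*4 - 443561)*(-146399 + 359501) = (15116 - 443561)*213102 = -428445*213102 = -91302486390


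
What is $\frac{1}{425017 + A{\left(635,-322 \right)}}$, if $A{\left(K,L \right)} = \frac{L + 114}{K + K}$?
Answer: $\frac{635}{269885691} \approx 2.3528 \cdot 10^{-6}$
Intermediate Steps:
$A{\left(K,L \right)} = \frac{114 + L}{2 K}$
$\frac{1}{425017 + A{\left(635,-322 \right)}} = \frac{1}{425017 + \frac{114 - 322}{2 \cdot 635}} = \frac{1}{425017 + \frac{1}{2} \cdot \frac{1}{635} \left(-208\right)} = \frac{1}{425017 - \frac{104}{635}} = \frac{1}{\frac{269885691}{635}} = \frac{635}{269885691}$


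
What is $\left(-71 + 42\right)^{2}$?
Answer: $841$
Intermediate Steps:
$\left(-71 + 42\right)^{2} = \left(-29\right)^{2} = 841$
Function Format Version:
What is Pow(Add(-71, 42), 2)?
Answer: 841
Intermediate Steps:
Pow(Add(-71, 42), 2) = Pow(-29, 2) = 841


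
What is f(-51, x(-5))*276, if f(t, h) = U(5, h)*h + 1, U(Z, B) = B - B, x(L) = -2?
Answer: 276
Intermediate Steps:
U(Z, B) = 0
f(t, h) = 1 (f(t, h) = 0*h + 1 = 0 + 1 = 1)
f(-51, x(-5))*276 = 1*276 = 276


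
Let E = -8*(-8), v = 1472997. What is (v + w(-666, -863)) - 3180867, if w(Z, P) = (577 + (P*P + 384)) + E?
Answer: -962076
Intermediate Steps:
E = 64
w(Z, P) = 1025 + P² (w(Z, P) = (577 + (P*P + 384)) + 64 = (577 + (P² + 384)) + 64 = (577 + (384 + P²)) + 64 = (961 + P²) + 64 = 1025 + P²)
(v + w(-666, -863)) - 3180867 = (1472997 + (1025 + (-863)²)) - 3180867 = (1472997 + (1025 + 744769)) - 3180867 = (1472997 + 745794) - 3180867 = 2218791 - 3180867 = -962076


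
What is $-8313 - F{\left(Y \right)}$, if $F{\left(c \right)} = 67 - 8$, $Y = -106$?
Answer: $-8372$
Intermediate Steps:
$F{\left(c \right)} = 59$ ($F{\left(c \right)} = 67 - 8 = 59$)
$-8313 - F{\left(Y \right)} = -8313 - 59 = -8372$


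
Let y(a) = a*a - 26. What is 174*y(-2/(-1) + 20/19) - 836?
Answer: -1349624/361 ≈ -3738.6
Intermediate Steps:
y(a) = -26 + a**2 (y(a) = a**2 - 26 = -26 + a**2)
174*y(-2/(-1) + 20/19) - 836 = 174*(-26 + (-2/(-1) + 20/19)**2) - 836 = 174*(-26 + (-2*(-1) + 20*(1/19))**2) - 836 = 174*(-26 + (2 + 20/19)**2) - 836 = 174*(-26 + (58/19)**2) - 836 = 174*(-26 + 3364/361) - 836 = 174*(-6022/361) - 836 = -1047828/361 - 836 = -1349624/361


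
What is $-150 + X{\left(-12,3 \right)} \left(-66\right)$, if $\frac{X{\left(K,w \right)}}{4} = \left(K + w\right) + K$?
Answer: $5394$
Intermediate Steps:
$X{\left(K,w \right)} = 4 w + 8 K$ ($X{\left(K,w \right)} = 4 \left(\left(K + w\right) + K\right) = 4 \left(w + 2 K\right) = 4 w + 8 K$)
$-150 + X{\left(-12,3 \right)} \left(-66\right) = -150 + \left(4 \cdot 3 + 8 \left(-12\right)\right) \left(-66\right) = -150 + \left(12 - 96\right) \left(-66\right) = -150 - -5544 = -150 + 5544 = 5394$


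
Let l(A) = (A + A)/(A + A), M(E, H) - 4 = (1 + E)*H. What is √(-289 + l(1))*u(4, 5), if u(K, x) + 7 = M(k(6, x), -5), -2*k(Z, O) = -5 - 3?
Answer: -336*I*√2 ≈ -475.18*I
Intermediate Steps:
k(Z, O) = 4 (k(Z, O) = -(-5 - 3)/2 = -½*(-8) = 4)
M(E, H) = 4 + H*(1 + E) (M(E, H) = 4 + (1 + E)*H = 4 + H*(1 + E))
u(K, x) = -28 (u(K, x) = -7 + (4 - 5 + 4*(-5)) = -7 + (4 - 5 - 20) = -7 - 21 = -28)
l(A) = 1 (l(A) = (2*A)/((2*A)) = (2*A)*(1/(2*A)) = 1)
√(-289 + l(1))*u(4, 5) = √(-289 + 1)*(-28) = √(-288)*(-28) = (12*I*√2)*(-28) = -336*I*√2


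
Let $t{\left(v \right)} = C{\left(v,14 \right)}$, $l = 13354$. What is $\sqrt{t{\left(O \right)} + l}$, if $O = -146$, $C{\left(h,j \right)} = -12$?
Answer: $\sqrt{13342} \approx 115.51$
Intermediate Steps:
$t{\left(v \right)} = -12$
$\sqrt{t{\left(O \right)} + l} = \sqrt{-12 + 13354} = \sqrt{13342}$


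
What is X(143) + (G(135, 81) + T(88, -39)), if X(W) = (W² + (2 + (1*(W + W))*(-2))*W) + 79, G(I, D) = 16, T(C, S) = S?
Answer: -61005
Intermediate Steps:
X(W) = 79 + W² + W*(2 - 4*W) (X(W) = (W² + (2 + (1*(2*W))*(-2))*W) + 79 = (W² + (2 + (2*W)*(-2))*W) + 79 = (W² + (2 - 4*W)*W) + 79 = (W² + W*(2 - 4*W)) + 79 = 79 + W² + W*(2 - 4*W))
X(143) + (G(135, 81) + T(88, -39)) = (79 - 3*143² + 2*143) + (16 - 39) = (79 - 3*20449 + 286) - 23 = (79 - 61347 + 286) - 23 = -60982 - 23 = -61005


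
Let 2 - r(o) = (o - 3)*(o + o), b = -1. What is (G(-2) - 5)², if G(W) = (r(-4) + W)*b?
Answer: 2601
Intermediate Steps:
r(o) = 2 - 2*o*(-3 + o) (r(o) = 2 - (o - 3)*(o + o) = 2 - (-3 + o)*2*o = 2 - 2*o*(-3 + o))
G(W) = 54 - W (G(W) = ((2 - 2*(-4)² + 6*(-4)) + W)*(-1) = ((2 - 2*16 - 24) + W)*(-1) = ((2 - 32 - 24) + W)*(-1) = (-54 + W)*(-1) = 54 - W)
(G(-2) - 5)² = ((54 - 1*(-2)) - 5)² = ((54 + 2) - 5)² = (56 - 5)² = 51² = 2601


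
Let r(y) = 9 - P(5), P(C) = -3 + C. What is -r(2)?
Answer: -7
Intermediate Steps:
r(y) = 7 (r(y) = 9 - (-3 + 5) = 9 - 1*2 = 9 - 2 = 7)
-r(2) = -1*7 = -7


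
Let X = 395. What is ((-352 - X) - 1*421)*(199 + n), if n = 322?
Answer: -608528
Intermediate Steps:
((-352 - X) - 1*421)*(199 + n) = ((-352 - 1*395) - 1*421)*(199 + 322) = ((-352 - 395) - 421)*521 = (-747 - 421)*521 = -1168*521 = -608528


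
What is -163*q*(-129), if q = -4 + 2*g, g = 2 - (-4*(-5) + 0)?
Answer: -841080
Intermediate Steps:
g = -18 (g = 2 - (20 + 0) = 2 - 1*20 = 2 - 20 = -18)
q = -40 (q = -4 + 2*(-18) = -4 - 36 = -40)
-163*q*(-129) = -163*(-40)*(-129) = 6520*(-129) = -841080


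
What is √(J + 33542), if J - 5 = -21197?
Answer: 5*√494 ≈ 111.13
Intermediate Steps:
J = -21192 (J = 5 - 21197 = -21192)
√(J + 33542) = √(-21192 + 33542) = √12350 = 5*√494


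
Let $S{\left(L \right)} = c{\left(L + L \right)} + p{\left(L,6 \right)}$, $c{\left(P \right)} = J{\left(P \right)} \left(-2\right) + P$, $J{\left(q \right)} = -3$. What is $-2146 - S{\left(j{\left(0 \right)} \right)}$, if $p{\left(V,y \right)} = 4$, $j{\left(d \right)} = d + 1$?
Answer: $-2158$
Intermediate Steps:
$j{\left(d \right)} = 1 + d$
$c{\left(P \right)} = 6 + P$ ($c{\left(P \right)} = \left(-3\right) \left(-2\right) + P = 6 + P$)
$S{\left(L \right)} = 10 + 2 L$ ($S{\left(L \right)} = \left(6 + \left(L + L\right)\right) + 4 = \left(6 + 2 L\right) + 4 = 10 + 2 L$)
$-2146 - S{\left(j{\left(0 \right)} \right)} = -2146 - \left(10 + 2 \left(1 + 0\right)\right) = -2146 - \left(10 + 2 \cdot 1\right) = -2146 - \left(10 + 2\right) = -2146 - 12 = -2158$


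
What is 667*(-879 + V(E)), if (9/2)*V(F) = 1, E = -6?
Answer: -5275303/9 ≈ -5.8615e+5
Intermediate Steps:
V(F) = 2/9 (V(F) = (2/9)*1 = 2/9)
667*(-879 + V(E)) = 667*(-879 + 2/9) = 667*(-7909/9) = -5275303/9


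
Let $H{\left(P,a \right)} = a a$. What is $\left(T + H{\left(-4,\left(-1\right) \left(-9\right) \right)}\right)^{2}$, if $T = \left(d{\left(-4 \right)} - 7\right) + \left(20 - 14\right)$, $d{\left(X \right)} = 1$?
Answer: $6561$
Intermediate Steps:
$H{\left(P,a \right)} = a^{2}$
$T = 0$ ($T = \left(1 - 7\right) + \left(20 - 14\right) = -6 + \left(20 - 14\right) = -6 + 6 = 0$)
$\left(T + H{\left(-4,\left(-1\right) \left(-9\right) \right)}\right)^{2} = \left(0 + \left(\left(-1\right) \left(-9\right)\right)^{2}\right)^{2} = \left(0 + 9^{2}\right)^{2} = \left(0 + 81\right)^{2} = 81^{2} = 6561$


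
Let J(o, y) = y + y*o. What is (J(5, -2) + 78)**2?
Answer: 4356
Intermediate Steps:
J(o, y) = y + o*y
(J(5, -2) + 78)**2 = (-2*(1 + 5) + 78)**2 = (-2*6 + 78)**2 = (-12 + 78)**2 = 66**2 = 4356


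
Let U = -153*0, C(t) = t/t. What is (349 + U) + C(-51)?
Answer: 350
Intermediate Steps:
C(t) = 1
U = 0
(349 + U) + C(-51) = (349 + 0) + 1 = 349 + 1 = 350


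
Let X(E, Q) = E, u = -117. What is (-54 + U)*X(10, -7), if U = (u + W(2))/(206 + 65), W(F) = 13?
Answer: -147380/271 ≈ -543.84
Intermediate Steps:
U = -104/271 (U = (-117 + 13)/(206 + 65) = -104/271 ≈ -0.38376)
(-54 + U)*X(10, -7) = (-54 - 104/271)*10 = -14738/271*10 = -147380/271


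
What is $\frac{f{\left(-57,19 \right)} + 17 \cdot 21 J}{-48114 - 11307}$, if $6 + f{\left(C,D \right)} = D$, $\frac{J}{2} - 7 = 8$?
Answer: $- \frac{10723}{59421} \approx -0.18046$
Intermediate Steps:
$J = 30$ ($J = 14 + 2 \cdot 8 = 14 + 16 = 30$)
$f{\left(C,D \right)} = -6 + D$
$\frac{f{\left(-57,19 \right)} + 17 \cdot 21 J}{-48114 - 11307} = \frac{\left(-6 + 19\right) + 17 \cdot 21 \cdot 30}{-48114 - 11307} = \frac{13 + 357 \cdot 30}{-59421} = \left(13 + 10710\right) \left(- \frac{1}{59421}\right) = 10723 \left(- \frac{1}{59421}\right) = - \frac{10723}{59421}$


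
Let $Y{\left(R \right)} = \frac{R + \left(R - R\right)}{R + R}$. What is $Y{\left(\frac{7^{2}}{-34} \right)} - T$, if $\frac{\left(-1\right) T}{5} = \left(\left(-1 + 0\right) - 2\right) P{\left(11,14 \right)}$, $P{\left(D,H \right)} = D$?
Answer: $- \frac{329}{2} \approx -164.5$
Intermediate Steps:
$T = 165$ ($T = - 5 \left(\left(-1 + 0\right) - 2\right) 11 = - 5 \left(-1 - 2\right) 11 = - 5 \left(\left(-3\right) 11\right) = \left(-5\right) \left(-33\right) = 165$)
$Y{\left(R \right)} = \frac{1}{2}$ ($Y{\left(R \right)} = \frac{R + 0}{2 R} = R \frac{1}{2 R} = \frac{1}{2}$)
$Y{\left(\frac{7^{2}}{-34} \right)} - T = \frac{1}{2} - 165 = - \frac{329}{2}$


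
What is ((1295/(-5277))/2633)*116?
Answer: -150220/13894341 ≈ -0.010812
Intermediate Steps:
((1295/(-5277))/2633)*116 = ((1295*(-1/5277))*(1/2633))*116 = -1295/5277*1/2633*116 = -1295/13894341*116 = -150220/13894341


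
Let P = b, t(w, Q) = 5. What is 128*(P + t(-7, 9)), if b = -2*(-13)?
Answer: 3968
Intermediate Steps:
b = 26
P = 26
128*(P + t(-7, 9)) = 128*(26 + 5) = 128*31 = 3968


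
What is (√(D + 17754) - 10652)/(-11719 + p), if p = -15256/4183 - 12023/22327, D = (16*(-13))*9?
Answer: 248707798583/273718333900 - 93393841*√15882/1094873335600 ≈ 0.89788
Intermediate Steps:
D = -1872 (D = -208*9 = -1872)
p = -390912921/93393841 (p = -15256*1/4183 - 12023*1/22327 = -15256/4183 - 12023/22327 = -390912921/93393841 ≈ -4.1856)
(√(D + 17754) - 10652)/(-11719 + p) = (√(-1872 + 17754) - 10652)/(-11719 - 390912921/93393841) = (√15882 - 10652)/(-1094873335600/93393841) = (-10652 + √15882)*(-93393841/1094873335600) = 248707798583/273718333900 - 93393841*√15882/1094873335600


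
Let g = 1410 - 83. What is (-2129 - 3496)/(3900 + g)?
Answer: -5625/5227 ≈ -1.0761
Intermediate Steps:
g = 1327
(-2129 - 3496)/(3900 + g) = (-2129 - 3496)/(3900 + 1327) = -5625/5227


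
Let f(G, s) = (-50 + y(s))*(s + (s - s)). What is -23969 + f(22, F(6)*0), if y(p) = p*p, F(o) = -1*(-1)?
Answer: -23969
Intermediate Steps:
F(o) = 1
y(p) = p**2
f(G, s) = s*(-50 + s**2) (f(G, s) = (-50 + s**2)*(s + (s - s)) = (-50 + s**2)*(s + 0) = (-50 + s**2)*s = s*(-50 + s**2))
-23969 + f(22, F(6)*0) = -23969 + (1*0)*(-50 + (1*0)**2) = -23969 + 0*(-50 + 0**2) = -23969 + 0*(-50 + 0) = -23969 + 0*(-50) = -23969 + 0 = -23969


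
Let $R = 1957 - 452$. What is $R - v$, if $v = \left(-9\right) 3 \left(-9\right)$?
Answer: $1262$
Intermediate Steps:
$v = 243$ ($v = \left(-27\right) \left(-9\right) = 243$)
$R = 1505$ ($R = 1957 - 452 = 1505$)
$R - v = 1505 - 243 = 1262$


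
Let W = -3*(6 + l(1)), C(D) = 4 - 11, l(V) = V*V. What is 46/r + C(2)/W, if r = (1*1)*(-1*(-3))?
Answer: 47/3 ≈ 15.667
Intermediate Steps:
l(V) = V²
C(D) = -7
W = -21 (W = -3*(6 + 1²) = -3*(6 + 1) = -3*7 = -21)
r = 3 (r = 1*3 = 3)
46/r + C(2)/W = 46/3 - 7/(-21) = 46*(⅓) - 7*(-1/21) = 46/3 + ⅓ = 47/3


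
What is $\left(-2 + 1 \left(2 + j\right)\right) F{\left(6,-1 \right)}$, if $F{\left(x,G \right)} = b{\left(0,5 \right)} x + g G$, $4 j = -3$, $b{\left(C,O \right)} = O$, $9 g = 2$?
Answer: $- \frac{67}{3} \approx -22.333$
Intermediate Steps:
$g = \frac{2}{9}$ ($g = \frac{1}{9} \cdot 2 = \frac{2}{9} \approx 0.22222$)
$j = - \frac{3}{4}$ ($j = \frac{1}{4} \left(-3\right) = - \frac{3}{4} \approx -0.75$)
$F{\left(x,G \right)} = 5 x + \frac{2 G}{9}$
$\left(-2 + 1 \left(2 + j\right)\right) F{\left(6,-1 \right)} = \left(-2 + 1 \left(2 - \frac{3}{4}\right)\right) \left(5 \cdot 6 + \frac{2}{9} \left(-1\right)\right) = \left(-2 + 1 \cdot \frac{5}{4}\right) \left(30 - \frac{2}{9}\right) = \left(-2 + \frac{5}{4}\right) \frac{268}{9} = \left(- \frac{3}{4}\right) \frac{268}{9} = - \frac{67}{3}$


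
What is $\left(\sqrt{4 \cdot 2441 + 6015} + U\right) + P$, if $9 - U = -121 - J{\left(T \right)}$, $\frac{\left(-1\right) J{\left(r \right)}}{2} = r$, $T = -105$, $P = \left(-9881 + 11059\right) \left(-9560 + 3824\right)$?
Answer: $-6756668 + \sqrt{15779} \approx -6.7565 \cdot 10^{6}$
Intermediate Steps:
$P = -6757008$ ($P = 1178 \left(-5736\right) = -6757008$)
$J{\left(r \right)} = - 2 r$
$U = 340$ ($U = 9 - \left(-121 - \left(-2\right) \left(-105\right)\right) = 9 - \left(-121 - 210\right) = 9 - -331 = 9 + 331 = 340$)
$\left(\sqrt{4 \cdot 2441 + 6015} + U\right) + P = \left(\sqrt{4 \cdot 2441 + 6015} + 340\right) - 6757008 = \left(\sqrt{9764 + 6015} + 340\right) - 6757008 = \left(\sqrt{15779} + 340\right) - 6757008 = \left(340 + \sqrt{15779}\right) - 6757008 = -6756668 + \sqrt{15779}$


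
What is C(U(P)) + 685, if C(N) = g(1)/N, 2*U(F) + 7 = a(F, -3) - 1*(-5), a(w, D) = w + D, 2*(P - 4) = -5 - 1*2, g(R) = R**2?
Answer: 6161/9 ≈ 684.56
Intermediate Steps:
P = 1/2 (P = 4 + (-5 - 1*2)/2 = 4 + (-5 - 2)/2 = 4 + (1/2)*(-7) = 4 - 7/2 = 1/2 ≈ 0.50000)
a(w, D) = D + w
U(F) = -5/2 + F/2 (U(F) = -7/2 + ((-3 + F) - 1*(-5))/2 = -7/2 + ((-3 + F) + 5)/2 = -7/2 + (2 + F)/2 = -7/2 + (1 + F/2) = -5/2 + F/2)
C(N) = 1/N (C(N) = 1**2/N = 1/N)
C(U(P)) + 685 = 1/(-5/2 + (1/2)*(1/2)) + 685 = 1/(-5/2 + 1/4) + 685 = 1/(-9/4) + 685 = -4/9 + 685 = 6161/9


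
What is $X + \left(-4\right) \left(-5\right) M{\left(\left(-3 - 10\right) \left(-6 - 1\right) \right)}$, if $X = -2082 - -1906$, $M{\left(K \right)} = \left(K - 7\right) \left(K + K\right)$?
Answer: $305584$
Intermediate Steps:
$M{\left(K \right)} = 2 K \left(-7 + K\right)$ ($M{\left(K \right)} = \left(-7 + K\right) 2 K = 2 K \left(-7 + K\right)$)
$X = -176$ ($X = -2082 + 1906 = -176$)
$X + \left(-4\right) \left(-5\right) M{\left(\left(-3 - 10\right) \left(-6 - 1\right) \right)} = -176 + \left(-4\right) \left(-5\right) 2 \left(-3 - 10\right) \left(-6 - 1\right) \left(-7 + \left(-3 - 10\right) \left(-6 - 1\right)\right) = -176 + 20 \cdot 2 \left(\left(-13\right) \left(-7\right)\right) \left(-7 - -91\right) = -176 + 20 \cdot 2 \cdot 91 \left(-7 + 91\right) = -176 + 20 \cdot 2 \cdot 91 \cdot 84 = -176 + 20 \cdot 15288 = -176 + 305760 = 305584$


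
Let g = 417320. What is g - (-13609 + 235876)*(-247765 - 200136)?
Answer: 99554028887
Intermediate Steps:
g - (-13609 + 235876)*(-247765 - 200136) = 417320 - (-13609 + 235876)*(-247765 - 200136) = 417320 - 222267*(-447901) = 417320 - 1*(-99553611567) = 417320 + 99553611567 = 99554028887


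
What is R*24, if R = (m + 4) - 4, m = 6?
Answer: 144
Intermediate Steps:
R = 6 (R = (6 + 4) - 4 = 10 - 4 = 6)
R*24 = 6*24 = 144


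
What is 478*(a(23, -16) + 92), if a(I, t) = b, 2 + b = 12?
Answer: 48756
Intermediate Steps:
b = 10 (b = -2 + 12 = 10)
a(I, t) = 10
478*(a(23, -16) + 92) = 478*(10 + 92) = 478*102 = 48756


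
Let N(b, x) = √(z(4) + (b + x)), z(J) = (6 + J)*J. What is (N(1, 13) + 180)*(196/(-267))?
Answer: -11760/89 - 196*√6/89 ≈ -137.53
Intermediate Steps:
z(J) = J*(6 + J)
N(b, x) = √(40 + b + x) (N(b, x) = √(4*(6 + 4) + (b + x)) = √(4*10 + (b + x)) = √(40 + (b + x)) = √(40 + b + x))
(N(1, 13) + 180)*(196/(-267)) = (√(40 + 1 + 13) + 180)*(196/(-267)) = (√54 + 180)*(196*(-1/267)) = (3*√6 + 180)*(-196/267) = (180 + 3*√6)*(-196/267) = -11760/89 - 196*√6/89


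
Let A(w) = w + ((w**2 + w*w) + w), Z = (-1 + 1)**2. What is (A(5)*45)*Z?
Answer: 0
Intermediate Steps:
Z = 0 (Z = 0**2 = 0)
A(w) = 2*w + 2*w**2 (A(w) = w + ((w**2 + w**2) + w) = w + (2*w**2 + w) = w + (w + 2*w**2) = 2*w + 2*w**2)
(A(5)*45)*Z = ((2*5*(1 + 5))*45)*0 = ((2*5*6)*45)*0 = (60*45)*0 = 2700*0 = 0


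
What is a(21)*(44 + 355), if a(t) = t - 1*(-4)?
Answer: 9975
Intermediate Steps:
a(t) = 4 + t (a(t) = t + 4 = 4 + t)
a(21)*(44 + 355) = (4 + 21)*(44 + 355) = 25*399 = 9975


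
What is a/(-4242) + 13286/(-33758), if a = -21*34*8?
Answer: 1624601/1704779 ≈ 0.95297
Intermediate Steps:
a = -5712 (a = -714*8 = -5712)
a/(-4242) + 13286/(-33758) = -5712/(-4242) + 13286/(-33758) = -5712*(-1/4242) + 13286*(-1/33758) = 136/101 - 6643/16879 = 1624601/1704779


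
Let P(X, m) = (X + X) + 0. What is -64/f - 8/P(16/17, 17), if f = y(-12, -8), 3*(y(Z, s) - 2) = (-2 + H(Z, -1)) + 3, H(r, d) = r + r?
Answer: 479/68 ≈ 7.0441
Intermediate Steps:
H(r, d) = 2*r
y(Z, s) = 7/3 + 2*Z/3 (y(Z, s) = 2 + ((-2 + 2*Z) + 3)/3 = 2 + (1 + 2*Z)/3 = 2 + (⅓ + 2*Z/3) = 7/3 + 2*Z/3)
P(X, m) = 2*X (P(X, m) = 2*X + 0 = 2*X)
f = -17/3 (f = 7/3 + (⅔)*(-12) = 7/3 - 8 = -17/3 ≈ -5.6667)
-64/f - 8/P(16/17, 17) = -64/(-17/3) - 8/(2*(16/17)) = -64*(-3/17) - 8/(2*(16*(1/17))) = 192/17 - 8/(2*(16/17)) = 192/17 - 8/32/17 = 192/17 - 8*17/32 = 192/17 - 17/4 = 479/68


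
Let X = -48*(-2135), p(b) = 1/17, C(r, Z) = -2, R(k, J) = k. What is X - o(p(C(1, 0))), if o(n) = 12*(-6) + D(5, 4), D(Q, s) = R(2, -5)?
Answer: 102550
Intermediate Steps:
D(Q, s) = 2
p(b) = 1/17
o(n) = -70 (o(n) = 12*(-6) + 2 = -72 + 2 = -70)
X = 102480
X - o(p(C(1, 0))) = 102480 - 1*(-70) = 102480 + 70 = 102550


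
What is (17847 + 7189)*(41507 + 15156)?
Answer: 1418614868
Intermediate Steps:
(17847 + 7189)*(41507 + 15156) = 25036*56663 = 1418614868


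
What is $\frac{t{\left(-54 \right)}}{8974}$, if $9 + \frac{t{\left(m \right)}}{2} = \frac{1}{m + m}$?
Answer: $- \frac{139}{69228} \approx -0.0020079$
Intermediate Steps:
$t{\left(m \right)} = -18 + \frac{1}{m}$ ($t{\left(m \right)} = -18 + \frac{2}{m + m} = -18 + \frac{2}{2 m} = -18 + 2 \frac{1}{2 m} = -18 + \frac{1}{m}$)
$\frac{t{\left(-54 \right)}}{8974} = \frac{-18 + \frac{1}{-54}}{8974} = \left(-18 - \frac{1}{54}\right) \frac{1}{8974} = \left(- \frac{973}{54}\right) \frac{1}{8974} = - \frac{139}{69228}$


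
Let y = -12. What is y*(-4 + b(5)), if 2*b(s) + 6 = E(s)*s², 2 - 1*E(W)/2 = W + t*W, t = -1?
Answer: -516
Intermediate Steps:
E(W) = 4 (E(W) = 4 - 2*(W - W) = 4 - 2*0 = 4 + 0 = 4)
b(s) = -3 + 2*s² (b(s) = -3 + (4*s²)/2 = -3 + 2*s²)
y*(-4 + b(5)) = -12*(-4 + (-3 + 2*5²)) = -12*(-4 + (-3 + 2*25)) = -12*(-4 + (-3 + 50)) = -12*(-4 + 47) = -12*43 = -516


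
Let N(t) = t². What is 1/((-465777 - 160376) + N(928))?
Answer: 1/235031 ≈ 4.2548e-6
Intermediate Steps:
1/((-465777 - 160376) + N(928)) = 1/((-465777 - 160376) + 928²) = 1/(-626153 + 861184) = 1/235031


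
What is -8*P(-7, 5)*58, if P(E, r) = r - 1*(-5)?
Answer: -4640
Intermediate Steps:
P(E, r) = 5 + r (P(E, r) = r + 5 = 5 + r)
-8*P(-7, 5)*58 = -8*(5 + 5)*58 = -8*10*58 = -80*58 = -4640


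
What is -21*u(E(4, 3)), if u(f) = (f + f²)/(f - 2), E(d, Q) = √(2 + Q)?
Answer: -315 - 147*√5 ≈ -643.70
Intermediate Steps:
u(f) = (f + f²)/(-2 + f)
-21*u(E(4, 3)) = -21*√(2 + 3)*(1 + √(2 + 3))/(-2 + √(2 + 3)) = -21*√5*(1 + √5)/(-2 + √5)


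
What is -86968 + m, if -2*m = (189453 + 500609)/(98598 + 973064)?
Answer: -93200645847/1071662 ≈ -86968.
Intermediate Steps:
m = -345031/1071662 (m = -(189453 + 500609)/(2*(98598 + 973064)) = -345031/1071662 ≈ -0.32196)
-86968 + m = -86968 - 345031/1071662 = -93200645847/1071662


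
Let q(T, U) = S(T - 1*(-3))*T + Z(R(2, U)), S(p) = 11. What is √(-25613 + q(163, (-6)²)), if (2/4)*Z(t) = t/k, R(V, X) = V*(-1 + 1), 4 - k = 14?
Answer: 2*I*√5955 ≈ 154.34*I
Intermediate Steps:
k = -10 (k = 4 - 1*14 = 4 - 14 = -10)
R(V, X) = 0 (R(V, X) = V*0 = 0)
Z(t) = -t/5 (Z(t) = 2*(t/(-10)) = 2*(t*(-⅒)) = 2*(-t/10) = -t/5)
q(T, U) = 11*T (q(T, U) = 11*T - ⅕*0 = 11*T + 0 = 11*T)
√(-25613 + q(163, (-6)²)) = √(-25613 + 11*163) = √(-25613 + 1793) = √(-23820) = 2*I*√5955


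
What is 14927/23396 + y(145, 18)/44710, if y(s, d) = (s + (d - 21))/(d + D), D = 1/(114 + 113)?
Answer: 1364180711727/2137572849460 ≈ 0.63819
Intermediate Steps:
D = 1/227 ≈ 0.0044053
y(s, d) = (-21 + d + s)/(1/227 + d) (y(s, d) = (s + (d - 21))/(d + 1/227) = (s + (-21 + d))/(1/227 + d) = (-21 + d + s)/(1/227 + d))
14927/23396 + y(145, 18)/44710 = 14927/23396 + (227*(-21 + 18 + 145)/(1 + 227*18))/44710 = 14927*(1/23396) + (227*142/(1 + 4086))*(1/44710) = 14927/23396 + (227*142/4087)*(1/44710) = 14927/23396 + (227*(1/4087)*142)*(1/44710) = 14927/23396 + (32234/4087)*(1/44710) = 14927/23396 + 16117/91364885 = 1364180711727/2137572849460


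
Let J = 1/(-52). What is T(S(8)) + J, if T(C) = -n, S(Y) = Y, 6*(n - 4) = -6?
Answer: -157/52 ≈ -3.0192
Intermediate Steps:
n = 3 (n = 4 + (⅙)*(-6) = 4 - 1 = 3)
T(C) = -3 (T(C) = -1*3 = -3)
J = -1/52 ≈ -0.019231
T(S(8)) + J = -3 - 1/52 = -157/52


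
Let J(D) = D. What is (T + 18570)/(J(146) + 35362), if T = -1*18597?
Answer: -9/11836 ≈ -0.00076039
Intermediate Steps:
T = -18597
(T + 18570)/(J(146) + 35362) = (-18597 + 18570)/(146 + 35362) = -27/35508 = -27*1/35508 = -9/11836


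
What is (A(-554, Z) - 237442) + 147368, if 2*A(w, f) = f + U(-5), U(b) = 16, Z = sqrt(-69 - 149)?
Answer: -90066 + I*sqrt(218)/2 ≈ -90066.0 + 7.3824*I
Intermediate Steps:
Z = I*sqrt(218) (Z = sqrt(-218) = I*sqrt(218) ≈ 14.765*I)
A(w, f) = 8 + f/2 (A(w, f) = (f + 16)/2 = (16 + f)/2 = 8 + f/2)
(A(-554, Z) - 237442) + 147368 = ((8 + (I*sqrt(218))/2) - 237442) + 147368 = ((8 + I*sqrt(218)/2) - 237442) + 147368 = (-237434 + I*sqrt(218)/2) + 147368 = -90066 + I*sqrt(218)/2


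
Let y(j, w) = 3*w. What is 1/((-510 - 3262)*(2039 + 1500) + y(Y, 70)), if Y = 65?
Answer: -1/13348898 ≈ -7.4913e-8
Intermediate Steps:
1/((-510 - 3262)*(2039 + 1500) + y(Y, 70)) = 1/((-510 - 3262)*(2039 + 1500) + 3*70) = 1/(-3772*3539 + 210) = 1/(-13349108 + 210) = 1/(-13348898) = -1/13348898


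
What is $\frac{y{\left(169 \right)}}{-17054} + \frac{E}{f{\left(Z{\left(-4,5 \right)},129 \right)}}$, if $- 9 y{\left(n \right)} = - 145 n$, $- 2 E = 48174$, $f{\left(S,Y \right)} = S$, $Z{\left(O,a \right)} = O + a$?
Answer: $- \frac{3697041787}{153486} \approx -24087.0$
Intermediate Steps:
$E = -24087$ ($E = \left(- \frac{1}{2}\right) 48174 = -24087$)
$y{\left(n \right)} = \frac{145 n}{9}$ ($y{\left(n \right)} = - \frac{\left(-145\right) n}{9} = \frac{145 n}{9}$)
$\frac{y{\left(169 \right)}}{-17054} + \frac{E}{f{\left(Z{\left(-4,5 \right)},129 \right)}} = \frac{\frac{145}{9} \cdot 169}{-17054} - \frac{24087}{-4 + 5} = \frac{24505}{9} \left(- \frac{1}{17054}\right) - \frac{24087}{1} = - \frac{24505}{153486} - 24087 = - \frac{3697041787}{153486}$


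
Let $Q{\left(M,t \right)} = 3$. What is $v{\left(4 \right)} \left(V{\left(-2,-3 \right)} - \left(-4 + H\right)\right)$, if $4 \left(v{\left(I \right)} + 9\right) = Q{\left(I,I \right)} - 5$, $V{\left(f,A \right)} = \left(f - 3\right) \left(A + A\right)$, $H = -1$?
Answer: $- \frac{665}{2} \approx -332.5$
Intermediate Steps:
$V{\left(f,A \right)} = 2 A \left(-3 + f\right)$ ($V{\left(f,A \right)} = \left(-3 + f\right) 2 A = 2 A \left(-3 + f\right)$)
$v{\left(I \right)} = - \frac{19}{2}$ ($v{\left(I \right)} = -9 + \frac{3 - 5}{4} = -9 + \frac{1}{4} \left(-2\right) = -9 - \frac{1}{2} = - \frac{19}{2}$)
$v{\left(4 \right)} \left(V{\left(-2,-3 \right)} - \left(-4 + H\right)\right) = - \frac{19 \left(2 \left(-3\right) \left(-3 - 2\right) + \left(4 - -1\right)\right)}{2} = - \frac{19 \left(2 \left(-3\right) \left(-5\right) + \left(4 + 1\right)\right)}{2} = - \frac{19 \left(30 + 5\right)}{2} = \left(- \frac{19}{2}\right) 35 = - \frac{665}{2}$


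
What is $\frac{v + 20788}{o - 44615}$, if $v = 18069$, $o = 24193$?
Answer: $- \frac{38857}{20422} \approx -1.9027$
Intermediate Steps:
$\frac{v + 20788}{o - 44615} = \frac{18069 + 20788}{24193 - 44615} = \frac{38857}{-20422} = 38857 \left(- \frac{1}{20422}\right) = - \frac{38857}{20422}$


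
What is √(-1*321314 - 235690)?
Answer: 2*I*√139251 ≈ 746.33*I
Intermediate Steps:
√(-1*321314 - 235690) = √(-321314 - 235690) = √(-557004) = 2*I*√139251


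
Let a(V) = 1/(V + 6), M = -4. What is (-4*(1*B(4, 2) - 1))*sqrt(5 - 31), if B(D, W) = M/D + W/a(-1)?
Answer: -32*I*sqrt(26) ≈ -163.17*I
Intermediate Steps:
a(V) = 1/(6 + V)
B(D, W) = -4/D + 5*W (B(D, W) = -4/D + W/(1/(6 - 1)) = -4/D + W/(1/5) = -4/D + W*5 = -4/D + 5*W)
(-4*(1*B(4, 2) - 1))*sqrt(5 - 31) = (-4*(1*(-4/4 + 5*2) - 1))*sqrt(5 - 31) = (-4*(1*(-4*1/4 + 10) - 1))*sqrt(-26) = (-4*(1*(-1 + 10) - 1))*(I*sqrt(26)) = (-4*(1*9 - 1))*(I*sqrt(26)) = (-4*(9 - 1))*(I*sqrt(26)) = (-4*8)*(I*sqrt(26)) = -32*I*sqrt(26)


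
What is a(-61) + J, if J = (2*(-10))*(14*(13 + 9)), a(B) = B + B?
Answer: -6282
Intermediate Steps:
a(B) = 2*B
J = -6160 (J = -280*22 = -20*308 = -6160)
a(-61) + J = 2*(-61) - 6160 = -122 - 6160 = -6282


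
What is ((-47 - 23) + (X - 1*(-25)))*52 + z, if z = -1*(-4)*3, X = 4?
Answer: -2120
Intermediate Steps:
z = 12 (z = 4*3 = 12)
((-47 - 23) + (X - 1*(-25)))*52 + z = ((-47 - 23) + (4 - 1*(-25)))*52 + 12 = (-70 + (4 + 25))*52 + 12 = (-70 + 29)*52 + 12 = -41*52 + 12 = -2132 + 12 = -2120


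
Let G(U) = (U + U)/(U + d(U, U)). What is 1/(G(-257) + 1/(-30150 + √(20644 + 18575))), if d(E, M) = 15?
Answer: 28266211663107/60035561592310 + 14641*√39219/60035561592310 ≈ 0.47082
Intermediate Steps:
G(U) = 2*U/(15 + U) (G(U) = (U + U)/(U + 15) = (2*U)/(15 + U) = 2*U/(15 + U))
1/(G(-257) + 1/(-30150 + √(20644 + 18575))) = 1/(2*(-257)/(15 - 257) + 1/(-30150 + √(20644 + 18575))) = 1/(2*(-257)/(-242) + 1/(-30150 + √39219)) = 1/(2*(-257)*(-1/242) + 1/(-30150 + √39219)) = 1/(257/121 + 1/(-30150 + √39219))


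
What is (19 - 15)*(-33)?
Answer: -132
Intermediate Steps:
(19 - 15)*(-33) = 4*(-33) = -132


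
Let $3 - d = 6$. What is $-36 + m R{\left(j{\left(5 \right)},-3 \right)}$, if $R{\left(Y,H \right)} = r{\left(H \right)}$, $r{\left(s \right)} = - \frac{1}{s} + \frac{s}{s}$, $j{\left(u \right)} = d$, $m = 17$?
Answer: $- \frac{40}{3} \approx -13.333$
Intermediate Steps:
$d = -3$ ($d = 3 - 6 = -3$)
$j{\left(u \right)} = -3$
$r{\left(s \right)} = 1 - \frac{1}{s}$ ($r{\left(s \right)} = - \frac{1}{s} + 1 = 1 - \frac{1}{s}$)
$R{\left(Y,H \right)} = \frac{-1 + H}{H}$
$-36 + m R{\left(j{\left(5 \right)},-3 \right)} = -36 + 17 \frac{-1 - 3}{-3} = -36 + 17 \left(\left(- \frac{1}{3}\right) \left(-4\right)\right) = -36 + 17 \cdot \frac{4}{3} = -36 + \frac{68}{3} = - \frac{40}{3}$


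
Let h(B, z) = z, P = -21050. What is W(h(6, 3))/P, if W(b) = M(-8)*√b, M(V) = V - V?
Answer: 0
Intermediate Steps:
M(V) = 0
W(b) = 0 (W(b) = 0*√b = 0)
W(h(6, 3))/P = 0/(-21050) = 0*(-1/21050) = 0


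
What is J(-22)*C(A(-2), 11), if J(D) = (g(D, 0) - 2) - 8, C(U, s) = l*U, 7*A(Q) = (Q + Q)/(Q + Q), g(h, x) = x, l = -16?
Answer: 160/7 ≈ 22.857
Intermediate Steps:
A(Q) = 1/7 (A(Q) = ((Q + Q)/(Q + Q))/7 = ((2*Q)/((2*Q)))/7 = ((2*Q)*(1/(2*Q)))/7 = (1/7)*1 = 1/7)
C(U, s) = -16*U
J(D) = -10 (J(D) = (0 - 2) - 8 = -2 - 8 = -10)
J(-22)*C(A(-2), 11) = -(-160)/7 = -10*(-16/7) = 160/7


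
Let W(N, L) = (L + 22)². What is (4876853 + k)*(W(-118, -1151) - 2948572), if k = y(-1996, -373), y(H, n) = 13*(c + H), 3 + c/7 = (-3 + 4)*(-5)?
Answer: -8118861635787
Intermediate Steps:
c = -56 (c = -21 + 7*((-3 + 4)*(-5)) = -21 + 7*(1*(-5)) = -21 + 7*(-5) = -21 - 35 = -56)
W(N, L) = (22 + L)²
y(H, n) = -728 + 13*H (y(H, n) = 13*(-56 + H) = -728 + 13*H)
k = -26676 (k = -728 + 13*(-1996) = -728 - 25948 = -26676)
(4876853 + k)*(W(-118, -1151) - 2948572) = (4876853 - 26676)*((22 - 1151)² - 2948572) = 4850177*((-1129)² - 2948572) = 4850177*(1274641 - 2948572) = 4850177*(-1673931) = -8118861635787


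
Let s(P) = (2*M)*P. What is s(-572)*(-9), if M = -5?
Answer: -51480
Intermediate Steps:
s(P) = -10*P (s(P) = (2*(-5))*P = -10*P)
s(-572)*(-9) = -10*(-572)*(-9) = 5720*(-9) = -51480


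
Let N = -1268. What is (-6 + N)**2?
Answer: 1623076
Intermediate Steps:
(-6 + N)**2 = (-6 - 1268)**2 = (-1274)**2 = 1623076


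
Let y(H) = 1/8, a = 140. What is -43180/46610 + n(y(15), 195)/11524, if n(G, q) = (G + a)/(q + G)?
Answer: -77671121571/83846561204 ≈ -0.92635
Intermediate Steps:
y(H) = ⅛
n(G, q) = (140 + G)/(G + q) (n(G, q) = (G + 140)/(q + G) = (140 + G)/(G + q))
-43180/46610 + n(y(15), 195)/11524 = -43180/46610 + ((140 + ⅛)/(⅛ + 195))/11524 = -43180*1/46610 + ((1121/8)/(1561/8))*(1/11524) = -4318/4661 + ((8/1561)*(1121/8))*(1/11524) = -4318/4661 + (1121/1561)*(1/11524) = -4318/4661 + 1121/17988964 = -77671121571/83846561204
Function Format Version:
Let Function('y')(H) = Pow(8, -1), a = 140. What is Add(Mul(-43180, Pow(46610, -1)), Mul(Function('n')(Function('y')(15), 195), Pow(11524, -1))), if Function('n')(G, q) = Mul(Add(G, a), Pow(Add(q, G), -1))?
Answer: Rational(-77671121571, 83846561204) ≈ -0.92635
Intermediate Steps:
Function('y')(H) = Rational(1, 8)
Function('n')(G, q) = Mul(Pow(Add(G, q), -1), Add(140, G)) (Function('n')(G, q) = Mul(Add(G, 140), Pow(Add(q, G), -1)) = Mul(Add(140, G), Pow(Add(G, q), -1)) = Mul(Pow(Add(G, q), -1), Add(140, G)))
Add(Mul(-43180, Pow(46610, -1)), Mul(Function('n')(Function('y')(15), 195), Pow(11524, -1))) = Add(Mul(-43180, Pow(46610, -1)), Mul(Mul(Pow(Add(Rational(1, 8), 195), -1), Add(140, Rational(1, 8))), Pow(11524, -1))) = Add(Mul(-43180, Rational(1, 46610)), Mul(Mul(Pow(Rational(1561, 8), -1), Rational(1121, 8)), Rational(1, 11524))) = Add(Rational(-4318, 4661), Mul(Mul(Rational(8, 1561), Rational(1121, 8)), Rational(1, 11524))) = Add(Rational(-4318, 4661), Mul(Rational(1121, 1561), Rational(1, 11524))) = Add(Rational(-4318, 4661), Rational(1121, 17988964)) = Rational(-77671121571, 83846561204)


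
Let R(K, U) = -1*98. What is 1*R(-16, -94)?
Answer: -98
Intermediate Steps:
R(K, U) = -98
1*R(-16, -94) = 1*(-98) = -98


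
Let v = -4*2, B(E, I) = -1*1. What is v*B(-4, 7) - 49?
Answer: -41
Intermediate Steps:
B(E, I) = -1
v = -8
v*B(-4, 7) - 49 = -8*(-1) - 49 = 8 - 49 = -41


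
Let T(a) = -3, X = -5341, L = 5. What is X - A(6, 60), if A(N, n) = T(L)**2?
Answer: -5350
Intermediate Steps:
A(N, n) = 9 (A(N, n) = (-3)**2 = 9)
X - A(6, 60) = -5341 - 1*9 = -5341 - 9 = -5350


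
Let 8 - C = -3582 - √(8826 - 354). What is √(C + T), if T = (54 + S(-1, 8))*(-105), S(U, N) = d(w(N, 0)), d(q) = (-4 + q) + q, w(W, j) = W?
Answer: √(-3340 + 2*√2118) ≈ 56.991*I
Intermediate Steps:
d(q) = -4 + 2*q
S(U, N) = -4 + 2*N
T = -6930 (T = (54 + (-4 + 2*8))*(-105) = (54 + (-4 + 16))*(-105) = (54 + 12)*(-105) = 66*(-105) = -6930)
C = 3590 + 2*√2118 (C = 8 - (-3582 - √(8826 - 354)) = 8 - (-3582 - √8472) = 8 - (-3582 - 2*√2118) = 8 + (3582 + 2*√2118) = 3590 + 2*√2118 ≈ 3682.0)
√(C + T) = √((3590 + 2*√2118) - 6930) = √(-3340 + 2*√2118)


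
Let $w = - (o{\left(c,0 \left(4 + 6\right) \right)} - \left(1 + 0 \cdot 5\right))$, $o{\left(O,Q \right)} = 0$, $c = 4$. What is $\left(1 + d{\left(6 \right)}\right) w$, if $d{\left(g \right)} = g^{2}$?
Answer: $37$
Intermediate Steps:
$w = 1$ ($w = - (0 - \left(1 + 0 \cdot 5\right)) = - (0 - \left(1 + 0\right)) = - (0 - 1) = \left(-1\right) \left(-1\right) = 1$)
$\left(1 + d{\left(6 \right)}\right) w = \left(1 + 6^{2}\right) 1 = \left(1 + 36\right) 1 = 37 \cdot 1 = 37$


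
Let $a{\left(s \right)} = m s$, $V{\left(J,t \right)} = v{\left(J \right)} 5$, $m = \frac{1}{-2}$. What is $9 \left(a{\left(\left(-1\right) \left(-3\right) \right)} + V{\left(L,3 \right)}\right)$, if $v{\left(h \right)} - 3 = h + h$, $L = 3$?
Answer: $\frac{783}{2} \approx 391.5$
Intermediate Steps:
$v{\left(h \right)} = 3 + 2 h$ ($v{\left(h \right)} = 3 + \left(h + h\right) = 3 + 2 h$)
$m = - \frac{1}{2} \approx -0.5$
$V{\left(J,t \right)} = 15 + 10 J$ ($V{\left(J,t \right)} = \left(3 + 2 J\right) 5 = 15 + 10 J$)
$a{\left(s \right)} = - \frac{s}{2}$
$9 \left(a{\left(\left(-1\right) \left(-3\right) \right)} + V{\left(L,3 \right)}\right) = 9 \left(- \frac{\left(-1\right) \left(-3\right)}{2} + \left(15 + 10 \cdot 3\right)\right) = 9 \left(\left(- \frac{1}{2}\right) 3 + \left(15 + 30\right)\right) = 9 \left(- \frac{3}{2} + 45\right) = 9 \cdot \frac{87}{2} = \frac{783}{2}$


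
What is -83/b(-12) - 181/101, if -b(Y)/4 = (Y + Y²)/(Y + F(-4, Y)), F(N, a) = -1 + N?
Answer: -238079/53328 ≈ -4.4644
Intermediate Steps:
b(Y) = -4*(Y + Y²)/(-5 + Y) (b(Y) = -4*(Y + Y²)/(Y + (-1 - 4)) = -4*(Y + Y²)/(Y - 5) = -4*(Y + Y²)/(-5 + Y))
-83/b(-12) - 181/101 = -83*(-5 - 12)/(48*(1 - 12)) - 181/101 = -83/((-4*(-12)*(-11)/(-17))) - 181*1/101 = -83/((-4*(-12)*(-1/17)*(-11))) - 181/101 = -83/528/17 - 181/101 = -83*17/528 - 181/101 = -1411/528 - 181/101 = -238079/53328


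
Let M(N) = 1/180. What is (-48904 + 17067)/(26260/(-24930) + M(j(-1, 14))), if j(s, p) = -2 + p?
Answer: 1587392820/52243 ≈ 30385.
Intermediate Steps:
M(N) = 1/180
(-48904 + 17067)/(26260/(-24930) + M(j(-1, 14))) = (-48904 + 17067)/(26260/(-24930) + 1/180) = -31837/(26260*(-1/24930) + 1/180) = -31837/(-2626/2493 + 1/180) = -31837/(-52243/49860) = -31837*(-49860/52243) = 1587392820/52243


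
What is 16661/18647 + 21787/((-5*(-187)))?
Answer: 421840224/17434945 ≈ 24.195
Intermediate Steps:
16661/18647 + 21787/((-5*(-187))) = 16661*(1/18647) + 21787/935 = 16661/18647 + 21787*(1/935) = 16661/18647 + 21787/935 = 421840224/17434945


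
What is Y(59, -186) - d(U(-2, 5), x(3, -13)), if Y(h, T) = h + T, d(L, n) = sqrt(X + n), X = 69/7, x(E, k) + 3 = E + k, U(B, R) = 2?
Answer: -127 - I*sqrt(154)/7 ≈ -127.0 - 1.7728*I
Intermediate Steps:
x(E, k) = -3 + E + k (x(E, k) = -3 + (E + k) = -3 + E + k)
X = 69/7 (X = 69*(1/7) = 69/7 ≈ 9.8571)
d(L, n) = sqrt(69/7 + n)
Y(h, T) = T + h
Y(59, -186) - d(U(-2, 5), x(3, -13)) = (-186 + 59) - sqrt(483 + 49*(-3 + 3 - 13))/7 = -127 - sqrt(483 + 49*(-13))/7 = -127 - sqrt(483 - 637)/7 = -127 - sqrt(-154)/7 = -127 - I*sqrt(154)/7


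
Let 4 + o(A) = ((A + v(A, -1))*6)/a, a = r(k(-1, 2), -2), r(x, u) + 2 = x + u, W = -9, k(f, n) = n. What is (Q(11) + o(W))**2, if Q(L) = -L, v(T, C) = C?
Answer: 225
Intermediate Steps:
r(x, u) = -2 + u + x (r(x, u) = -2 + (x + u) = -2 + (u + x) = -2 + u + x)
a = -2 (a = -2 - 2 + 2 = -2)
o(A) = -1 - 3*A (o(A) = -4 + ((A - 1)*6)/(-2) = -4 + ((-1 + A)*6)*(-1/2) = -4 + (-6 + 6*A)*(-1/2) = -4 + (3 - 3*A) = -1 - 3*A)
(Q(11) + o(W))**2 = (-1*11 + (-1 - 3*(-9)))**2 = (-11 + (-1 + 27))**2 = (-11 + 26)**2 = 15**2 = 225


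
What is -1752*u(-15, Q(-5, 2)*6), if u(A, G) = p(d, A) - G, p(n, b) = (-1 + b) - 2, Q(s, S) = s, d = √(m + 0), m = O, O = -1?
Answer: -21024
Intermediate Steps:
m = -1
d = I (d = √(-1 + 0) = √(-1) = I ≈ 1.0*I)
p(n, b) = -3 + b
u(A, G) = -3 + A - G (u(A, G) = (-3 + A) - G = -3 + A - G)
-1752*u(-15, Q(-5, 2)*6) = -1752*(-3 - 15 - (-5)*6) = -1752*(-3 - 15 - 1*(-30)) = -1752*(-3 - 15 + 30) = -1752*12 = -21024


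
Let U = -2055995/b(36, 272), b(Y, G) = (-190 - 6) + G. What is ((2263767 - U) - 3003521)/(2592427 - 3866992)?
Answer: 18055103/32288980 ≈ 0.55917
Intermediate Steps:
b(Y, G) = -196 + G
U = -2055995/76 (U = -2055995/(-196 + 272) = -2055995/76 ≈ -27053.)
((2263767 - U) - 3003521)/(2592427 - 3866992) = ((2263767 - 1*(-2055995/76)) - 3003521)/(2592427 - 3866992) = ((2263767 + 2055995/76) - 3003521)/(-1274565) = (174102287/76 - 3003521)*(-1/1274565) = -54165309/76*(-1/1274565) = 18055103/32288980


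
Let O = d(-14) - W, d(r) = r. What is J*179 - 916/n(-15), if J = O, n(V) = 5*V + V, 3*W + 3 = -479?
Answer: 1181858/45 ≈ 26264.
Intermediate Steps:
W = -482/3 (W = -1 + (1/3)*(-479) = -1 - 479/3 = -482/3 ≈ -160.67)
n(V) = 6*V
O = 440/3 (O = -14 - 1*(-482/3) = -14 + 482/3 = 440/3 ≈ 146.67)
J = 440/3 ≈ 146.67
J*179 - 916/n(-15) = (440/3)*179 - 916/(6*(-15)) = 78760/3 - 916/(-90) = 78760/3 - 916*(-1/90) = 78760/3 + 458/45 = 1181858/45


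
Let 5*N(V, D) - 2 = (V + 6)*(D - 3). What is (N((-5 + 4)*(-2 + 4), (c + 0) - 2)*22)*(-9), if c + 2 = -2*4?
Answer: 11484/5 ≈ 2296.8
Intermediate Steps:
c = -10 (c = -2 - 2*4 = -2 - 8 = -10)
N(V, D) = ⅖ + (-3 + D)*(6 + V)/5 (N(V, D) = ⅖ + ((V + 6)*(D - 3))/5 = ⅖ + ((6 + V)*(-3 + D))/5 = ⅖ + ((-3 + D)*(6 + V))/5 = ⅖ + (-3 + D)*(6 + V)/5)
(N((-5 + 4)*(-2 + 4), (c + 0) - 2)*22)*(-9) = ((-16/5 - 3*(-5 + 4)*(-2 + 4)/5 + 6*((-10 + 0) - 2)/5 + ((-10 + 0) - 2)*((-5 + 4)*(-2 + 4))/5)*22)*(-9) = ((-16/5 - (-3)*2/5 + 6*(-10 - 2)/5 + (-10 - 2)*(-1*2)/5)*22)*(-9) = ((-16/5 - ⅗*(-2) + (6/5)*(-12) + (⅕)*(-12)*(-2))*22)*(-9) = ((-16/5 + 6/5 - 72/5 + 24/5)*22)*(-9) = -58/5*22*(-9) = -1276/5*(-9) = 11484/5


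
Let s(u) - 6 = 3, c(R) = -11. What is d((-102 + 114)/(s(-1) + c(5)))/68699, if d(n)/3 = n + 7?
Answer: 3/68699 ≈ 4.3669e-5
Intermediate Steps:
s(u) = 9 (s(u) = 6 + 3 = 9)
d(n) = 21 + 3*n (d(n) = 3*(n + 7) = 3*(7 + n) = 21 + 3*n)
d((-102 + 114)/(s(-1) + c(5)))/68699 = (21 + 3*((-102 + 114)/(9 - 11)))/68699 = (21 + 3*(12/(-2)))*(1/68699) = (21 + 3*(12*(-1/2)))*(1/68699) = (21 + 3*(-6))*(1/68699) = (21 - 18)*(1/68699) = 3*(1/68699) = 3/68699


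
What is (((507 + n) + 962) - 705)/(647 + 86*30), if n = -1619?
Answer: -855/3227 ≈ -0.26495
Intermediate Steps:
(((507 + n) + 962) - 705)/(647 + 86*30) = (((507 - 1619) + 962) - 705)/(647 + 86*30) = ((-1112 + 962) - 705)/(647 + 2580) = (-150 - 705)/3227 = -855*1/3227 = -855/3227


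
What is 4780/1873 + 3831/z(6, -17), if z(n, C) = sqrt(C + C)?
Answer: 4780/1873 - 3831*I*sqrt(34)/34 ≈ 2.5521 - 657.01*I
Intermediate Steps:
z(n, C) = sqrt(2)*sqrt(C) (z(n, C) = sqrt(2*C) = sqrt(2)*sqrt(C))
4780/1873 + 3831/z(6, -17) = 4780/1873 + 3831/((sqrt(2)*sqrt(-17))) = 4780*(1/1873) + 3831/((sqrt(2)*(I*sqrt(17)))) = 4780/1873 + 3831/((I*sqrt(34))) = 4780/1873 + 3831*(-I*sqrt(34)/34) = 4780/1873 - 3831*I*sqrt(34)/34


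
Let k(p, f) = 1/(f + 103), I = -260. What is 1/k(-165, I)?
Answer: -157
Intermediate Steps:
k(p, f) = 1/(103 + f)
1/k(-165, I) = 1/(1/(103 - 260)) = 1/(1/(-157)) = 1/(-1/157) = -157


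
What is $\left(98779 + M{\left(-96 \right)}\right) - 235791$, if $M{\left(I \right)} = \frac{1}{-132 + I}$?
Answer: $- \frac{31238737}{228} \approx -1.3701 \cdot 10^{5}$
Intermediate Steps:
$\left(98779 + M{\left(-96 \right)}\right) - 235791 = \left(98779 + \frac{1}{-132 - 96}\right) - 235791 = \left(98779 + \frac{1}{-228}\right) - 235791 = \left(98779 - \frac{1}{228}\right) - 235791 = \frac{22521611}{228} - 235791 = - \frac{31238737}{228}$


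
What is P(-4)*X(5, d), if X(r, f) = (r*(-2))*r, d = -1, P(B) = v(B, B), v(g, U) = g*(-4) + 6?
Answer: -1100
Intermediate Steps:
v(g, U) = 6 - 4*g (v(g, U) = -4*g + 6 = 6 - 4*g)
P(B) = 6 - 4*B
X(r, f) = -2*r**2 (X(r, f) = (-2*r)*r = -2*r**2)
P(-4)*X(5, d) = (6 - 4*(-4))*(-2*5**2) = (6 + 16)*(-2*25) = 22*(-50) = -1100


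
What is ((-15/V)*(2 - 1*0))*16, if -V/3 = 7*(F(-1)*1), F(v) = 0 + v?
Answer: -160/7 ≈ -22.857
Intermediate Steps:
F(v) = v
V = 21 (V = -21*(-1*1) = -21*(-1) = -3*(-7) = 21)
((-15/V)*(2 - 1*0))*16 = ((-15/21)*(2 - 1*0))*16 = ((-15*1/21)*(2 + 0))*16 = -5/7*2*16 = -10/7*16 = -160/7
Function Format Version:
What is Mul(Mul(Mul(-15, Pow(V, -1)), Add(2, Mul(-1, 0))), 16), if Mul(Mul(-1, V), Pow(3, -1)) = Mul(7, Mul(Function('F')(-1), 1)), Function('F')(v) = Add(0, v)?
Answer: Rational(-160, 7) ≈ -22.857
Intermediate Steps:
Function('F')(v) = v
V = 21 (V = Mul(-3, Mul(7, Mul(-1, 1))) = Mul(-3, Mul(7, -1)) = Mul(-3, -7) = 21)
Mul(Mul(Mul(-15, Pow(V, -1)), Add(2, Mul(-1, 0))), 16) = Mul(Mul(Mul(-15, Pow(21, -1)), Add(2, Mul(-1, 0))), 16) = Mul(Mul(Mul(-15, Rational(1, 21)), Add(2, 0)), 16) = Mul(Mul(Rational(-5, 7), 2), 16) = Mul(Rational(-10, 7), 16) = Rational(-160, 7)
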